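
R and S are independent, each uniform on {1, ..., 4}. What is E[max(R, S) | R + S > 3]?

P(R + S > 3) = 13/16.
Summing max(R,S)·P(x,y) over outcomes with R + S > 3 gives 45/16.
E[max(R, S) | R + S > 3] = (45/16) / (13/16) = 45/13.

45/13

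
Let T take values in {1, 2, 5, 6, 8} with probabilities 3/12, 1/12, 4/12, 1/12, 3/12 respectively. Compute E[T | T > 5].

P(T > 5) = 1/3.
Σ over the event: 6·1/12 + 8·1/4 = 5/2.
E[T | T > 5] = (5/2) / (1/3) = 15/2.

15/2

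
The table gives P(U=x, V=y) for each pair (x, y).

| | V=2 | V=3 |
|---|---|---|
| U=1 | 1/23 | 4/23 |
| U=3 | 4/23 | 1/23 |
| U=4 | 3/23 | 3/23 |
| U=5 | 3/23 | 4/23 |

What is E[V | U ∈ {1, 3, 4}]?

5/2

P(U ∈ {1, 3, 4}) = 16/23.
Σ V·P over the event = 2·(1/23) + 3·(4/23) + 2·(4/23) + 3·(1/23) + 2·(3/23) + 3·(3/23) = 40/23.
E[V | U ∈ {1, 3, 4}] = (40/23) / (16/23) = 5/2.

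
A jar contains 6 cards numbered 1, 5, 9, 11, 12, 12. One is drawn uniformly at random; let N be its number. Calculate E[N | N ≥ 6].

P(N ≥ 6) = 2/3.
Σ over the event: 9·1/6 + 11·1/6 + 12·1/3 = 22/3.
E[N | N ≥ 6] = (22/3) / (2/3) = 11.

11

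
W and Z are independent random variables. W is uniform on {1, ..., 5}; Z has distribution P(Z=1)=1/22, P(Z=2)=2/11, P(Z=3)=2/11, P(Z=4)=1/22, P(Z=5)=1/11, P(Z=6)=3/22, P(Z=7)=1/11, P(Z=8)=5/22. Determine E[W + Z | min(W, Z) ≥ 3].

166/17

P(min(W, Z) ≥ 3) = 51/110.
Summing (W+Z)·P(x,y) over outcomes with min(W, Z) ≥ 3 gives 249/55.
E[W + Z | min(W, Z) ≥ 3] = (249/55) / (51/110) = 166/17.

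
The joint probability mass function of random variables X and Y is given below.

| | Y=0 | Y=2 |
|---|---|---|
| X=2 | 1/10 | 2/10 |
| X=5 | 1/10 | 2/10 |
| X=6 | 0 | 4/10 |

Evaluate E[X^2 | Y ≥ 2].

P(Y ≥ 2) = 4/5.
Summing X^2·P(X=x,Y=y) over the conditioning event gives 101/5.
E[X^2 | Y ≥ 2] = (101/5) / (4/5) = 101/4.

101/4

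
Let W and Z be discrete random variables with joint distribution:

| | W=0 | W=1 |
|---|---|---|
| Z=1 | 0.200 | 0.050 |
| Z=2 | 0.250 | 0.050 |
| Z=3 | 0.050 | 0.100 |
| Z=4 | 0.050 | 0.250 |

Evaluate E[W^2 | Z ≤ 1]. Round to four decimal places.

0.2000

P(Z ≤ 1) = 0.250.
Σ W^2·P over the event = 0·(0.200) + 1·(0.050) = 0.050.
E[W^2 | Z ≤ 1] = (0.050) / (0.250) = 0.2000.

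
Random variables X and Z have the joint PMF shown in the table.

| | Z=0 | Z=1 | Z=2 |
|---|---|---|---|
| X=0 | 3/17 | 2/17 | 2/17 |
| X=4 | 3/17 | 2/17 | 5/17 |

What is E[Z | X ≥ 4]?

6/5

P(X ≥ 4) = 10/17.
Σ Z·P over the event = 0·(3/17) + 1·(2/17) + 2·(5/17) = 12/17.
E[Z | X ≥ 4] = (12/17) / (10/17) = 6/5.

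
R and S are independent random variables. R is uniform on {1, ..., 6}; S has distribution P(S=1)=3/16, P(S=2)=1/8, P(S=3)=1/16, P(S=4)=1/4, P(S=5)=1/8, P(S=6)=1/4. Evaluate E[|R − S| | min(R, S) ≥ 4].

P(min(R, S) ≥ 4) = 5/16.
Summing |R−S|·P(x,y) over outcomes with min(R, S) ≥ 4 gives 7/24.
E[|R − S| | min(R, S) ≥ 4] = (7/24) / (5/16) = 14/15.

14/15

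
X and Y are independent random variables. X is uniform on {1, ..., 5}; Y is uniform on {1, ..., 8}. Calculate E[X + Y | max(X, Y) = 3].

Outcomes with max(X, Y) = 3: (1,3), (2,3), (3,1), (3,2), (3,3), each with probability 1/40.
E[X + Y | max(X, Y) = 3] = (4 + 5 + 4 + 5 + 6) / 5 = 24/5.

24/5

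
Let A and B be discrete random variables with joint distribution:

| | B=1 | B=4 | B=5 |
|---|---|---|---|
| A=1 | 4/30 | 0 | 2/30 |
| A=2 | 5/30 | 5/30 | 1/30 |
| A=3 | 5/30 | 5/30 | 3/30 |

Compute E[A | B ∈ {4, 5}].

19/8

P(B ∈ {4, 5}) = 8/15.
Σ A·P over the event = 1·(2/30) + 2·(5/30) + 2·(1/30) + 3·(5/30) + 3·(3/30) = 19/15.
E[A | B ∈ {4, 5}] = (19/15) / (8/15) = 19/8.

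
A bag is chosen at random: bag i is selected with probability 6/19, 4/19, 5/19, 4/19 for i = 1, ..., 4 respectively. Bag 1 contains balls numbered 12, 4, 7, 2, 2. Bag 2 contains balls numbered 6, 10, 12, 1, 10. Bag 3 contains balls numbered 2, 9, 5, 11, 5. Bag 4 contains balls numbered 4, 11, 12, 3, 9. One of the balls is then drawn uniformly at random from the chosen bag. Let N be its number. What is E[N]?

634/95

E[N | bag 1] = (12+4+7+2+2)/5 = 27/5.
E[N | bag 2] = (6+10+12+1+10)/5 = 39/5.
E[N | bag 3] = (2+9+5+11+5)/5 = 32/5.
E[N | bag 4] = (4+11+12+3+9)/5 = 39/5.
E[N] = (6/19)·(27/5) + (4/19)·(39/5) + (5/19)·(32/5) + (4/19)·(39/5) = 634/95.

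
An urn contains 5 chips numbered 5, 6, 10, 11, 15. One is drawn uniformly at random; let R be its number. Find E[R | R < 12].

8

P(R < 12) = 4/5.
Σ over the event: 5·1/5 + 6·1/5 + 10·1/5 + 11·1/5 = 32/5.
E[R | R < 12] = (32/5) / (4/5) = 8.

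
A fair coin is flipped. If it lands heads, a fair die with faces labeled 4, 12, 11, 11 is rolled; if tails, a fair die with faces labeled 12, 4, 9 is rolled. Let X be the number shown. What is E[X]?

E[X | heads] = (4+12+11+11)/4 = 19/2.
E[X | tails] = (12+4+9)/3 = 25/3.
E[X] = (1/2)·(19/2) + (1/2)·(25/3) = 107/12.

107/12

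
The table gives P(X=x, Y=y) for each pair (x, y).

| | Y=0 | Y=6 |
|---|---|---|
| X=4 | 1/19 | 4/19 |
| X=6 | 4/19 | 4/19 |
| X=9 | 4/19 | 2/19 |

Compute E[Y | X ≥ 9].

2

P(X ≥ 9) = 6/19.
Σ Y·P over the event = 0·(4/19) + 6·(2/19) = 12/19.
E[Y | X ≥ 9] = (12/19) / (6/19) = 2.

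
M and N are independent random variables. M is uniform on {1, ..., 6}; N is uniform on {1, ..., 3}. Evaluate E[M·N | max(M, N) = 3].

P(max(M, N) = 3) = 5/18.
Summing MN·P(x,y) over outcomes with max(M, N) = 3 gives 3/2.
E[M·N | max(M, N) = 3] = (3/2) / (5/18) = 27/5.

27/5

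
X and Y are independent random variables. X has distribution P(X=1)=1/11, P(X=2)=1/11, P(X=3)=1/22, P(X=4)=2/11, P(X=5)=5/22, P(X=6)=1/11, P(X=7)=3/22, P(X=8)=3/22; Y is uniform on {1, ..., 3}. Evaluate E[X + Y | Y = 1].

P(Y = 1) = 1/3.
Summing (X+Y)·P(x,y) over outcomes with Y = 1 gives 43/22.
E[X + Y | Y = 1] = (43/22) / (1/3) = 129/22.

129/22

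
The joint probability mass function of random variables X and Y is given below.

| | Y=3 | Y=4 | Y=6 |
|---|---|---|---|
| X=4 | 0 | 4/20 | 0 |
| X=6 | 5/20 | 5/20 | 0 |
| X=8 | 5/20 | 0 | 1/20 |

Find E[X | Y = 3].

7

P(Y = 3) = 1/2.
Σ X·P over the event = 6·(5/20) + 8·(5/20) = 7/2.
E[X | Y = 3] = (7/2) / (1/2) = 7.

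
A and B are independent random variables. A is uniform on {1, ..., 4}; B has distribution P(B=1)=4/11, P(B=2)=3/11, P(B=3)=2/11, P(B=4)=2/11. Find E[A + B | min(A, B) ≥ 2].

41/7

P(min(A, B) ≥ 2) = 21/44.
Summing (A+B)·P(x,y) over outcomes with min(A, B) ≥ 2 gives 123/44.
E[A + B | min(A, B) ≥ 2] = (123/44) / (21/44) = 41/7.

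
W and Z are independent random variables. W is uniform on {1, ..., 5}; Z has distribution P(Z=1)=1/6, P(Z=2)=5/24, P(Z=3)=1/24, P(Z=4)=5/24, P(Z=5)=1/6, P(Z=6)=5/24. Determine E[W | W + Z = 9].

4

P(W + Z = 9) = 7/60.
Summing W·P(x,y) over outcomes with W + Z = 9 gives 7/15.
E[W | W + Z = 9] = (7/15) / (7/60) = 4.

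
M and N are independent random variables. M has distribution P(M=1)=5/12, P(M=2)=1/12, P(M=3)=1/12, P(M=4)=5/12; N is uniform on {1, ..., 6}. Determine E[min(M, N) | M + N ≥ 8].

34/9

P(M + N ≥ 8) = 1/4.
Summing min(M,N)·P(x,y) over outcomes with M + N ≥ 8 gives 17/18.
E[min(M, N) | M + N ≥ 8] = (17/18) / (1/4) = 34/9.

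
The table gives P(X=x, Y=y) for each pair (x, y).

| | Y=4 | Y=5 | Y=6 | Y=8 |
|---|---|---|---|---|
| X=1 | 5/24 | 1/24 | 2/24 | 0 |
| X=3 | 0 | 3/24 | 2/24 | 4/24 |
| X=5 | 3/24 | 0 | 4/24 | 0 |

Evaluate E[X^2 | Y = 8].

P(Y = 8) = 1/6.
Σ X^2·P over the event = 9·(4/24) = 3/2.
E[X^2 | Y = 8] = (3/2) / (1/6) = 9.

9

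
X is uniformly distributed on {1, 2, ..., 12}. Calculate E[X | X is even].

7

Given X is even, X is equally likely to be any of {2, 4, 6, 8, 10, 12}.
E[X | X is even] = (2 + 4 + 6 + 8 + 10 + 12) / 6 = 7.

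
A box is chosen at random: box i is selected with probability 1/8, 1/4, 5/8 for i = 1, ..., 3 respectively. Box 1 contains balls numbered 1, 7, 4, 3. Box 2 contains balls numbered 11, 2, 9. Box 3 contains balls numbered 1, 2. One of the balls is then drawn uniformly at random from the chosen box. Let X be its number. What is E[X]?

311/96

E[X | box 1] = (1+7+4+3)/4 = 15/4.
E[X | box 2] = (11+2+9)/3 = 22/3.
E[X | box 3] = (1+2)/2 = 3/2.
E[X] = (1/8)·(15/4) + (1/4)·(22/3) + (5/8)·(3/2) = 311/96.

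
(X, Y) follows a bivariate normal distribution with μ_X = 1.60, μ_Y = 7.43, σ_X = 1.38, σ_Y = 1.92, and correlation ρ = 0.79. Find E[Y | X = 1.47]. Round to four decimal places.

7.2871

E[Y | X=x] = μ_Y + ρ(σ_Y/σ_X)(x − μ_X) for jointly normal variables.
E[Y | X=1.47] = 7.43 + (0.79)·(1.92/1.38)·(1.47 − (1.60)) = 7.43 + (1.0991)·(-0.13) = 7.2871.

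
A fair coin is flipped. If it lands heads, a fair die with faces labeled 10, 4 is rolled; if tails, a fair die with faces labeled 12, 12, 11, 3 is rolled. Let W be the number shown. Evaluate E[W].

E[W | heads] = (10+4)/2 = 7.
E[W | tails] = (12+12+11+3)/4 = 19/2.
By the law of total expectation,
E[W] = (1/2)·(7) + (1/2)·(19/2) = 33/4.

33/4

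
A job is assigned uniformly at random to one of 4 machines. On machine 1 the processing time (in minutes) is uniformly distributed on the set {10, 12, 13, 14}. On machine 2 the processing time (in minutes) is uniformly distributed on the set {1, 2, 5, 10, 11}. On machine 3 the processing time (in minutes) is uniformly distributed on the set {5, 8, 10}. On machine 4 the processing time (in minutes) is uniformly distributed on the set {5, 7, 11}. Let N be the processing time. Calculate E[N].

2003/240

E[N | machine 1] = (10+12+13+14)/4 = 49/4.
E[N | machine 2] = (1+2+5+10+11)/5 = 29/5.
E[N | machine 3] = (5+8+10)/3 = 23/3.
E[N | machine 4] = (5+7+11)/3 = 23/3.
E[N] = (1/4)·(49/4) + (1/4)·(29/5) + (1/4)·(23/3) + (1/4)·(23/3) = 2003/240.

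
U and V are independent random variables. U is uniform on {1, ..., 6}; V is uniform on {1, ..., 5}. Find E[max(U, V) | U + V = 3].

2

P(U + V = 3) = 1/15.
Summing max(U,V)·P(x,y) over outcomes with U + V = 3 gives 2/15.
E[max(U, V) | U + V = 3] = (2/15) / (1/15) = 2.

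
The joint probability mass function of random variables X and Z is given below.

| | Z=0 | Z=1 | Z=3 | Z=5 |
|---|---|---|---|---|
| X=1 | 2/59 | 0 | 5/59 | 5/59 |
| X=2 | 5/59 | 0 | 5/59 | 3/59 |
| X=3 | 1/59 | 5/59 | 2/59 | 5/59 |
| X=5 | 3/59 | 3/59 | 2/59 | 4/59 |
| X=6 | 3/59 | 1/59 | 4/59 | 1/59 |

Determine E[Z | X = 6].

2

P(X = 6) = 9/59.
Summing Z·P(X=x,Z=y) over the conditioning event gives 18/59.
E[Z | X = 6] = (18/59) / (9/59) = 2.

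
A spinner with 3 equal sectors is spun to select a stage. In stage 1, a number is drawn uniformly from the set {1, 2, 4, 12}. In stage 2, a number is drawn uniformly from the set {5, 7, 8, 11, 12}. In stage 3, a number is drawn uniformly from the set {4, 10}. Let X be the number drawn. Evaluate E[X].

E[X | stage 1] = (1+2+4+12)/4 = 19/4.
E[X | stage 2] = (5+7+8+11+12)/5 = 43/5.
E[X | stage 3] = (4+10)/2 = 7.
E[X] = (1/3)·(19/4) + (1/3)·(43/5) + (1/3)·(7) = 407/60.

407/60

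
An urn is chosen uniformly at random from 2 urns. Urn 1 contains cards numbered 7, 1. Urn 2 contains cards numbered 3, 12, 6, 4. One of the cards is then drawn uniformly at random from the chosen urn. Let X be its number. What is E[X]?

41/8

E[X | urn 1] = (7+1)/2 = 4.
E[X | urn 2] = (3+12+6+4)/4 = 25/4.
E[X] = (1/2)·(4) + (1/2)·(25/4) = 41/8.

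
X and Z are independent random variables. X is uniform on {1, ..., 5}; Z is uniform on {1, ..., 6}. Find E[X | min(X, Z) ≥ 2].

P(min(X, Z) ≥ 2) = 2/3.
Summing X·P(x,y) over outcomes with min(X, Z) ≥ 2 gives 7/3.
E[X | min(X, Z) ≥ 2] = (7/3) / (2/3) = 7/2.

7/2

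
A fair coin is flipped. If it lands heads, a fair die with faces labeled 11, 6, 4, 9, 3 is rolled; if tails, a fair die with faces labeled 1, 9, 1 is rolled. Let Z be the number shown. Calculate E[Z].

E[Z | heads] = (11+6+4+9+3)/5 = 33/5.
E[Z | tails] = (1+9+1)/3 = 11/3.
E[Z] = (1/2)·(33/5) + (1/2)·(11/3) = 77/15.

77/15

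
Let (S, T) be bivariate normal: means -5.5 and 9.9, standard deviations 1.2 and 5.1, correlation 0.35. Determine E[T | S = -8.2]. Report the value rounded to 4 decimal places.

5.8838

The regression of T on S has slope ρ·σ_T/σ_S and passes through (μ_S, μ_T).
E[T | S=-8.2] = 9.9 + (0.35)·(5.1/1.2)·(-8.2 − (-5.5)) = 9.9 + (1.4875)·(-2.7) = 5.8838.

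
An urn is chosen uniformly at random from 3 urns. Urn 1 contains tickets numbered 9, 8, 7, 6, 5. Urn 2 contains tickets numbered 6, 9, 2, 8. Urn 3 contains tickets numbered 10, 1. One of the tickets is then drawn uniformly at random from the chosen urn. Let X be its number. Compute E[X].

E[X | urn 1] = (9+8+7+6+5)/5 = 7.
E[X | urn 2] = (6+9+2+8)/4 = 25/4.
E[X | urn 3] = (10+1)/2 = 11/2.
E[X] = (1/3)·(7) + (1/3)·(25/4) + (1/3)·(11/2) = 25/4.

25/4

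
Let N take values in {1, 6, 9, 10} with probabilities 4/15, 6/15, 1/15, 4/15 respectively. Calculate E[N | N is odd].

13/5

P(N is odd) = 1/3.
Σ over the event: 1·4/15 + 9·1/15 = 13/15.
E[N | N is odd] = (13/15) / (1/3) = 13/5.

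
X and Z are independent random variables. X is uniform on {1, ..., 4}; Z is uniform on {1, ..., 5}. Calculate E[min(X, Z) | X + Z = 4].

4/3

Outcomes with X + Z = 4: (1,3), (2,2), (3,1), each with probability 1/20.
E[min(X, Z) | X + Z = 4] = (1 + 2 + 1) / 3 = 4/3.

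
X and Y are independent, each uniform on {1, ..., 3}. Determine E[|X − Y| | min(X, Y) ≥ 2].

Outcomes with min(X, Y) ≥ 2: (2,2), (2,3), (3,2), (3,3), each with probability 1/9.
E[|X − Y| | min(X, Y) ≥ 2] = (0 + 1 + 1 + 0) / 4 = 1/2.

1/2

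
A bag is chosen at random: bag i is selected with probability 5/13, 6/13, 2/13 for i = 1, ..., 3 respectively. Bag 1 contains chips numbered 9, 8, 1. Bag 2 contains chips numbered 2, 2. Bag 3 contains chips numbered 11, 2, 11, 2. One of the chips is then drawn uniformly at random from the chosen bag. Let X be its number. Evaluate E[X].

E[X | bag 1] = (9+8+1)/3 = 6.
E[X | bag 2] = (2+2)/2 = 2.
E[X | bag 3] = (11+2+11+2)/4 = 13/2.
By the law of total expectation,
E[X] = (5/13)·(6) + (6/13)·(2) + (2/13)·(13/2) = 55/13.

55/13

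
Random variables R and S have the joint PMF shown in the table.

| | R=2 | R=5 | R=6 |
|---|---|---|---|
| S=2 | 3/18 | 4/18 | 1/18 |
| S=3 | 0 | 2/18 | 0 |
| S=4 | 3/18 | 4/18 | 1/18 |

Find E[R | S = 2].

P(S = 2) = 4/9.
Σ R·P over the event = 2·(3/18) + 5·(4/18) + 6·(1/18) = 16/9.
E[R | S = 2] = (16/9) / (4/9) = 4.

4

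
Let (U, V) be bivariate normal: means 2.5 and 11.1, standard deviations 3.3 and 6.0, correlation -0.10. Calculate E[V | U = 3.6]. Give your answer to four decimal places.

10.9000

The regression of V on U has slope ρ·σ_V/σ_U and passes through (μ_U, μ_V).
E[V | U=3.6] = 11.1 + (-0.10)·(6.0/3.3)·(3.6 − (2.5)) = 11.1 + (-0.18182)·(1.1) = 10.9000.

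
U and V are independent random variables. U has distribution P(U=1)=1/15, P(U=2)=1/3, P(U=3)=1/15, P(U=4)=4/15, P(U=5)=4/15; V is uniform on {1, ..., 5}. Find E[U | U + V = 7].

P(U + V = 7) = 14/75.
Summing U·P(x,y) over outcomes with U + V = 7 gives 49/75.
E[U | U + V = 7] = (49/75) / (14/75) = 7/2.

7/2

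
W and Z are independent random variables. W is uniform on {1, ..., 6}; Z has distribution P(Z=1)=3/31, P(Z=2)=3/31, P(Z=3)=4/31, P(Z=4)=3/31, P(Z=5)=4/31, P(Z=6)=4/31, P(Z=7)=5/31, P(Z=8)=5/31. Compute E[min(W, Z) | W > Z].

P(W > Z) = 49/186.
Summing min(W,Z)·P(x,y) over outcomes with W > Z gives 119/186.
E[min(W, Z) | W > Z] = (119/186) / (49/186) = 17/7.

17/7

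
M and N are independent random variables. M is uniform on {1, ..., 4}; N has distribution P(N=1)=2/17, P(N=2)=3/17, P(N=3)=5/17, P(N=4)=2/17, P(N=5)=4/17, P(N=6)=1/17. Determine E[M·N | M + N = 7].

P(M + N = 7) = 3/17.
Summing MN·P(x,y) over outcomes with M + N = 7 gives 65/34.
E[M·N | M + N = 7] = (65/34) / (3/17) = 65/6.

65/6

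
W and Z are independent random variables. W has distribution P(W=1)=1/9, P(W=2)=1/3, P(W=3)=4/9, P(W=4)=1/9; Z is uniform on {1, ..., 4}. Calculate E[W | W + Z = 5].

P(W + Z = 5) = 1/4.
Summing W·P(x,y) over outcomes with W + Z = 5 gives 23/36.
E[W | W + Z = 5] = (23/36) / (1/4) = 23/9.

23/9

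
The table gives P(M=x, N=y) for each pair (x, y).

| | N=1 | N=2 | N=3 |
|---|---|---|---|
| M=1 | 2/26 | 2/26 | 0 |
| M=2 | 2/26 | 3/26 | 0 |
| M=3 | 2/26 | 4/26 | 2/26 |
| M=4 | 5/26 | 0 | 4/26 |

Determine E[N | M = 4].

17/9

P(M = 4) = 9/26.
Σ N·P over the event = 1·(5/26) + 3·(4/26) = 17/26.
E[N | M = 4] = (17/26) / (9/26) = 17/9.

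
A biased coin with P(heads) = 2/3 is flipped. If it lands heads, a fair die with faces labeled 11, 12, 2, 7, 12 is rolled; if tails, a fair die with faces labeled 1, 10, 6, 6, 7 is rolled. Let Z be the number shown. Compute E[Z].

118/15

E[Z | heads] = (11+12+2+7+12)/5 = 44/5.
E[Z | tails] = (1+10+6+6+7)/5 = 6.
By the law of total expectation,
E[Z] = (2/3)·(44/5) + (1/3)·(6) = 118/15.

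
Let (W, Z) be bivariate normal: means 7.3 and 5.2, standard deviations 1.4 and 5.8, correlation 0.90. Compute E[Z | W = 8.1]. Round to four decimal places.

For a bivariate normal, E[Z | W=x] = μ_Z + ρ·(σ_Z/σ_W)·(x − μ_W).
E[Z | W=8.1] = 5.2 + (0.90)·(5.8/1.4)·(8.1 − (7.3)) = 5.2 + (3.7286)·(0.8) = 8.1829.

8.1829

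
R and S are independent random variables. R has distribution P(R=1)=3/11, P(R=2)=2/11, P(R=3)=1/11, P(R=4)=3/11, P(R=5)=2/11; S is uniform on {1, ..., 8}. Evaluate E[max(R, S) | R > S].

P(R > S) = 21/88.
Summing max(R,S)·P(x,y) over outcomes with R > S gives 43/44.
E[max(R, S) | R > S] = (43/44) / (21/88) = 86/21.

86/21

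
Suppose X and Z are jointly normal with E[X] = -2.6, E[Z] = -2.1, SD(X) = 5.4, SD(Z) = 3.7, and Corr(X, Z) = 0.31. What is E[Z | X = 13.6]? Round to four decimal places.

1.3410

For a bivariate normal, E[Z | X=x] = μ_Z + ρ·(σ_Z/σ_X)·(x − μ_X).
E[Z | X=13.6] = -2.1 + (0.31)·(3.7/5.4)·(13.6 − (-2.6)) = -2.1 + (0.21241)·(16.2) = 1.3410.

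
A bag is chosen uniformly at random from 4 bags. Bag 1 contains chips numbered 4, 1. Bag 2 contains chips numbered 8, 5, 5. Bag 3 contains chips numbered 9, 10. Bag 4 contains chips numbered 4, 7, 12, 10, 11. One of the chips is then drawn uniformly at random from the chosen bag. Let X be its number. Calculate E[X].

E[X | bag 1] = (4+1)/2 = 5/2.
E[X | bag 2] = (8+5+5)/3 = 6.
E[X | bag 3] = (9+10)/2 = 19/2.
E[X | bag 4] = (4+7+12+10+11)/5 = 44/5.
E[X] = (1/4)·(5/2) + (1/4)·(6) + (1/4)·(19/2) + (1/4)·(44/5) = 67/10.

67/10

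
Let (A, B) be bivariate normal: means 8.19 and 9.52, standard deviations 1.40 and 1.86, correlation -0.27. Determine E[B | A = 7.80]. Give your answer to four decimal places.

For a bivariate normal, E[B | A=x] = μ_B + ρ·(σ_B/σ_A)·(x − μ_A).
E[B | A=7.80] = 9.52 + (-0.27)·(1.86/1.40)·(7.80 − (8.19)) = 9.52 + (-0.35871)·(-0.39) = 9.6599.

9.6599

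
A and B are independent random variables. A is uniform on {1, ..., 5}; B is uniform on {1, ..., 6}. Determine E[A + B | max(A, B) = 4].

44/7

Outcomes with max(A, B) = 4: (1,4), (2,4), (3,4), (4,1), (4,2), (4,3), (4,4), each with probability 1/30.
E[A + B | max(A, B) = 4] = (5 + 6 + 7 + 5 + 6 + 7 + 8) / 7 = 44/7.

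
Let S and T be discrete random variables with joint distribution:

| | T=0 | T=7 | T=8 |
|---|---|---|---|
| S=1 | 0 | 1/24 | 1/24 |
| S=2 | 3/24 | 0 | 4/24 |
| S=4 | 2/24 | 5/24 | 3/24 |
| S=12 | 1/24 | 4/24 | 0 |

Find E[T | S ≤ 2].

P(S ≤ 2) = 3/8.
Σ T·P over the event = 7·(1/24) + 8·(1/24) + 0·(3/24) + 8·(4/24) = 47/24.
E[T | S ≤ 2] = (47/24) / (3/8) = 47/9.

47/9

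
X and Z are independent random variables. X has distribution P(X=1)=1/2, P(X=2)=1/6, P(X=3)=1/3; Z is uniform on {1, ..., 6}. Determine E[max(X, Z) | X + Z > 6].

P(X + Z > 6) = 11/36.
Summing max(X,Z)·P(x,y) over outcomes with X + Z > 6 gives 59/36.
E[max(X, Z) | X + Z > 6] = (59/36) / (11/36) = 59/11.

59/11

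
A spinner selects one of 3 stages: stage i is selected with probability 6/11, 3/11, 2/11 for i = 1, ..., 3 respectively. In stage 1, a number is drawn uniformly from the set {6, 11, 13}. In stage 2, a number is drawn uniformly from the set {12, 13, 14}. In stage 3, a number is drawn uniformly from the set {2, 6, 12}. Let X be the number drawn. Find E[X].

E[X | stage 1] = (6+11+13)/3 = 10.
E[X | stage 2] = (12+13+14)/3 = 13.
E[X | stage 3] = (2+6+12)/3 = 20/3.
By the law of total expectation,
E[X] = (6/11)·(10) + (3/11)·(13) + (2/11)·(20/3) = 337/33.

337/33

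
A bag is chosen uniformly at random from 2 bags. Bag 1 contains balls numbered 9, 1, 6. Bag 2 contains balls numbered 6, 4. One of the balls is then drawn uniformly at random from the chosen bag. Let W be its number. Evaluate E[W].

31/6

E[W | bag 1] = (9+1+6)/3 = 16/3.
E[W | bag 2] = (6+4)/2 = 5.
By the law of total expectation,
E[W] = (1/2)·(16/3) + (1/2)·(5) = 31/6.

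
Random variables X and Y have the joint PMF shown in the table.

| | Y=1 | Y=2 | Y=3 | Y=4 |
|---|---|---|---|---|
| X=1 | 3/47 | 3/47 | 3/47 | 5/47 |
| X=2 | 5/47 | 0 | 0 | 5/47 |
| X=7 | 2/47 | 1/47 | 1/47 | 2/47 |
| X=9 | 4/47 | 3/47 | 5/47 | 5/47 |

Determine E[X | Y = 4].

74/17

P(Y = 4) = 17/47.
Σ X·P over the event = 1·(5/47) + 2·(5/47) + 7·(2/47) + 9·(5/47) = 74/47.
E[X | Y = 4] = (74/47) / (17/47) = 74/17.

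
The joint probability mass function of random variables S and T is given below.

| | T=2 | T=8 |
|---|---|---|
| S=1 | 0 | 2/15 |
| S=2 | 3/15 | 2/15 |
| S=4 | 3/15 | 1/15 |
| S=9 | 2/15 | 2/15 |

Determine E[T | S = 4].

P(S = 4) = 4/15.
Σ T·P over the event = 2·(3/15) + 8·(1/15) = 14/15.
E[T | S = 4] = (14/15) / (4/15) = 7/2.

7/2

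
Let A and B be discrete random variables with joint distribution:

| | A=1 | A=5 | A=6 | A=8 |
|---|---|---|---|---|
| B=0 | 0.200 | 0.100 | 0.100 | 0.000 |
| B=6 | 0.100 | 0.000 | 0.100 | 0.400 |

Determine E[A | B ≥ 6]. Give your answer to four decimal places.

P(B ≥ 6) = 0.600.
Summing A·P(A=x,B=y) over the conditioning event gives 3.900.
E[A | B ≥ 6] = (3.900) / (0.600) = 6.5000.

6.5000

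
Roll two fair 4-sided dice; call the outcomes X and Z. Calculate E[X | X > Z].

Outcomes with X > Z: (2,1), (3,1), (3,2), (4,1), (4,2), (4,3), each with probability 1/16.
E[X | X > Z] = (2 + 3 + 3 + 4 + 4 + 4) / 6 = 10/3.

10/3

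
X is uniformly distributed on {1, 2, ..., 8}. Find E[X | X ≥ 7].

15/2

Given X ≥ 7, X is equally likely to be any of {7, 8}.
E[X | X ≥ 7] = (7 + 8) / 2 = 15/2.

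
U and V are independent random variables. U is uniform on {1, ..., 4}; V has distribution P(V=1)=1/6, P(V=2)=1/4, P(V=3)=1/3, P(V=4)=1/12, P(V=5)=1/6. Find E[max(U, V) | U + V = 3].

2

P(U + V = 3) = 5/48.
Summing max(U,V)·P(x,y) over outcomes with U + V = 3 gives 5/24.
E[max(U, V) | U + V = 3] = (5/24) / (5/48) = 2.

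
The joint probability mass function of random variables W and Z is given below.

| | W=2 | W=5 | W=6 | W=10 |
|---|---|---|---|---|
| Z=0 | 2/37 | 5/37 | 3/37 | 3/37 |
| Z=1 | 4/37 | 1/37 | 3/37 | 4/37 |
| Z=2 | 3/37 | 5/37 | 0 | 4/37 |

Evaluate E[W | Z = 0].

77/13

P(Z = 0) = 13/37.
Σ W·P over the event = 2·(2/37) + 5·(5/37) + 6·(3/37) + 10·(3/37) = 77/37.
E[W | Z = 0] = (77/37) / (13/37) = 77/13.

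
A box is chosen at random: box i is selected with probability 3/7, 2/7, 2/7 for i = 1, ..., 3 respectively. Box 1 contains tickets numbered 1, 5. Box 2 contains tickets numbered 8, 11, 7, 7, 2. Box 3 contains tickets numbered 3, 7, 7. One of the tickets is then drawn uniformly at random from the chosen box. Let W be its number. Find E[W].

103/21

E[W | box 1] = (1+5)/2 = 3.
E[W | box 2] = (8+11+7+7+2)/5 = 7.
E[W | box 3] = (3+7+7)/3 = 17/3.
By the law of total expectation,
E[W] = (3/7)·(3) + (2/7)·(7) + (2/7)·(17/3) = 103/21.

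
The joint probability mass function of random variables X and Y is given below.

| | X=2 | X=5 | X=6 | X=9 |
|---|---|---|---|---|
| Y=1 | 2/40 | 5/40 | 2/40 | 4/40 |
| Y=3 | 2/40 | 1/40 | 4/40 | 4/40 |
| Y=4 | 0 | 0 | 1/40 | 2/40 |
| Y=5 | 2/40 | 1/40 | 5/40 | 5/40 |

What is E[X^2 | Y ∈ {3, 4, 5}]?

439/9

P(Y ∈ {3, 4, 5}) = 27/40.
Summing X^2·P(X=x,Y=y) over the conditioning event gives 1317/40.
E[X^2 | Y ∈ {3, 4, 5}] = (1317/40) / (27/40) = 439/9.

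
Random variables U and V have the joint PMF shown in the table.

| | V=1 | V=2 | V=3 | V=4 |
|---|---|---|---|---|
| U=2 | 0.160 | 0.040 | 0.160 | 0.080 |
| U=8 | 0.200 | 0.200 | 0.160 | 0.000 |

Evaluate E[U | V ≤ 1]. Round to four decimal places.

5.3333

P(V ≤ 1) = 0.360.
Σ U·P over the event = 2·(0.160) + 8·(0.200) = 1.920.
E[U | V ≤ 1] = (1.920) / (0.360) = 5.3333.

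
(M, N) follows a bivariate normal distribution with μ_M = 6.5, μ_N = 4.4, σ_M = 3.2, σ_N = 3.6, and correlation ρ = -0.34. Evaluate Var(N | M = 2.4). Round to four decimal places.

11.4618

Var(N | M=x) = (1 − ρ²)·σ_N².
Var(N | M=2.4) = (3.6)²·(1 − (-0.34)²) = 12.96·0.8844 = 11.4618.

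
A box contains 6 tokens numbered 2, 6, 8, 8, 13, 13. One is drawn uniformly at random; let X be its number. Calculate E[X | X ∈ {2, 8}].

P(X ∈ {2, 8}) = 1/2.
Σ over the event: 2·1/6 + 8·1/3 = 3.
E[X | X ∈ {2, 8}] = (3) / (1/2) = 6.

6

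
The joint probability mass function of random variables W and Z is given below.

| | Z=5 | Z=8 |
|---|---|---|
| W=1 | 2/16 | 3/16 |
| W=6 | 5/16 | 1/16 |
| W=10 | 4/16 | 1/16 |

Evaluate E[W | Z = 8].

19/5

P(Z = 8) = 5/16.
Σ W·P over the event = 1·(3/16) + 6·(1/16) + 10·(1/16) = 19/16.
E[W | Z = 8] = (19/16) / (5/16) = 19/5.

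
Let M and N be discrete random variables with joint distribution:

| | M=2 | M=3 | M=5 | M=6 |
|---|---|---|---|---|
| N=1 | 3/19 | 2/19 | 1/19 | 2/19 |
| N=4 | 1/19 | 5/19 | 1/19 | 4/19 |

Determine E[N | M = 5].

5/2

P(M = 5) = 2/19.
Summing N·P(M=x,N=y) over the conditioning event gives 5/19.
E[N | M = 5] = (5/19) / (2/19) = 5/2.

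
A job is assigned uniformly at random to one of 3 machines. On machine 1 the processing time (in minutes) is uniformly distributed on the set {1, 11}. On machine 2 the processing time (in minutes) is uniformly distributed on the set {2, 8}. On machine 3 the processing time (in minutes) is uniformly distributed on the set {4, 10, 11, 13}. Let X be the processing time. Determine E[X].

E[X | machine 1] = (1+11)/2 = 6.
E[X | machine 2] = (2+8)/2 = 5.
E[X | machine 3] = (4+10+11+13)/4 = 19/2.
By the law of total expectation,
E[X] = (1/3)·(6) + (1/3)·(5) + (1/3)·(19/2) = 41/6.

41/6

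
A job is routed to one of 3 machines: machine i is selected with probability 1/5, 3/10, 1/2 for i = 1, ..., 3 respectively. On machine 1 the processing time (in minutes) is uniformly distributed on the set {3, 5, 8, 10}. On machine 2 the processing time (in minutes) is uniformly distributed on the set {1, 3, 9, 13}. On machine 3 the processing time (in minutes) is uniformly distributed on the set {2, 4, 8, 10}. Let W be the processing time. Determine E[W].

25/4

E[W | machine 1] = (3+5+8+10)/4 = 13/2.
E[W | machine 2] = (1+3+9+13)/4 = 13/2.
E[W | machine 3] = (2+4+8+10)/4 = 6.
E[W] = (1/5)·(13/2) + (3/10)·(13/2) + (1/2)·(6) = 25/4.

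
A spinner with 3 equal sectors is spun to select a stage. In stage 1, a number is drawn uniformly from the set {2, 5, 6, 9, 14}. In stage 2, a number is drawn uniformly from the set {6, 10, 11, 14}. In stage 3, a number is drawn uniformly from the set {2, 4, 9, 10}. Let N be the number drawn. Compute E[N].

E[N | stage 1] = (2+5+6+9+14)/5 = 36/5.
E[N | stage 2] = (6+10+11+14)/4 = 41/4.
E[N | stage 3] = (2+4+9+10)/4 = 25/4.
By the law of total expectation,
E[N] = (1/3)·(36/5) + (1/3)·(41/4) + (1/3)·(25/4) = 79/10.

79/10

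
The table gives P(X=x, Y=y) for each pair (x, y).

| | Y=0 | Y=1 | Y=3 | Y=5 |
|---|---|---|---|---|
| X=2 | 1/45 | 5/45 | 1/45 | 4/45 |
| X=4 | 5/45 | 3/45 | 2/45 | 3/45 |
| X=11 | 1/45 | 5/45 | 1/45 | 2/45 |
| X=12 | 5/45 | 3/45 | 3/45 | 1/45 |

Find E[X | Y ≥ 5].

P(Y ≥ 5) = 2/9.
Summing X·P(X=x,Y=y) over the conditioning event gives 6/5.
E[X | Y ≥ 5] = (6/5) / (2/9) = 27/5.

27/5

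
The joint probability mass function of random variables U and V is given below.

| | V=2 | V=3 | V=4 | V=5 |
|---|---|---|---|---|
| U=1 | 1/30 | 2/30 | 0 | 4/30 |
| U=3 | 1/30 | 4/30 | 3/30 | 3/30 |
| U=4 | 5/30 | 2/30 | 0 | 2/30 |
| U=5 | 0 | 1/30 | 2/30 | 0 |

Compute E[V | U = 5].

11/3

P(U = 5) = 1/10.
Σ V·P over the event = 3·(1/30) + 4·(2/30) = 11/30.
E[V | U = 5] = (11/30) / (1/10) = 11/3.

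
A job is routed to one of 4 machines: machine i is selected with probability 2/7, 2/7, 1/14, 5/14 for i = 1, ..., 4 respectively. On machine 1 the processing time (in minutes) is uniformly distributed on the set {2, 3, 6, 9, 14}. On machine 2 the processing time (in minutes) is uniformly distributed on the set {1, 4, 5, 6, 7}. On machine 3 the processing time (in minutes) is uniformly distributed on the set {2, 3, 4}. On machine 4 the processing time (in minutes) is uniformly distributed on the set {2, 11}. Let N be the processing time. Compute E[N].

E[N | machine 1] = (2+3+6+9+14)/5 = 34/5.
E[N | machine 2] = (1+4+5+6+7)/5 = 23/5.
E[N | machine 3] = (2+3+4)/3 = 3.
E[N | machine 4] = (2+11)/2 = 13/2.
By the law of total expectation,
E[N] = (2/7)·(34/5) + (2/7)·(23/5) + (1/14)·(3) + (5/14)·(13/2) = 811/140.

811/140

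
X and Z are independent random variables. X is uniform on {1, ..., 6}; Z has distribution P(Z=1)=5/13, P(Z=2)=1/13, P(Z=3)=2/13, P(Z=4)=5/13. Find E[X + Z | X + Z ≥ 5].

P(X + Z ≥ 5) = 59/78.
Summing (X+Z)·P(x,y) over outcomes with X + Z ≥ 5 gives 137/26.
E[X + Z | X + Z ≥ 5] = (137/26) / (59/78) = 411/59.

411/59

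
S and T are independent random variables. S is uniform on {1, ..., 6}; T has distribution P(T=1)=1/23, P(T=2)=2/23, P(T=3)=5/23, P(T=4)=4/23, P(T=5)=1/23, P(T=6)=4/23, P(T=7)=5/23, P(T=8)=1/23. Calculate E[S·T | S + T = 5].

P(S + T = 5) = 2/23.
Summing ST·P(x,y) over outcomes with S + T = 5 gives 31/69.
E[S·T | S + T = 5] = (31/69) / (2/23) = 31/6.

31/6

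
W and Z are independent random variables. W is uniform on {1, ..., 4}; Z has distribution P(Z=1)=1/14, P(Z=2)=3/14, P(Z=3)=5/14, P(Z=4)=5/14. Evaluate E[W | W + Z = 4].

P(W + Z = 4) = 9/56.
Summing W·P(x,y) over outcomes with W + Z = 4 gives 1/4.
E[W | W + Z = 4] = (1/4) / (9/56) = 14/9.

14/9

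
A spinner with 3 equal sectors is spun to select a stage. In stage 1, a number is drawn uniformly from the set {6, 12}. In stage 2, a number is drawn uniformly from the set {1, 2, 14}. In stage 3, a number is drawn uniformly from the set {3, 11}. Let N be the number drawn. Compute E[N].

E[N | stage 1] = (6+12)/2 = 9.
E[N | stage 2] = (1+2+14)/3 = 17/3.
E[N | stage 3] = (3+11)/2 = 7.
By the law of total expectation,
E[N] = (1/3)·(9) + (1/3)·(17/3) + (1/3)·(7) = 65/9.

65/9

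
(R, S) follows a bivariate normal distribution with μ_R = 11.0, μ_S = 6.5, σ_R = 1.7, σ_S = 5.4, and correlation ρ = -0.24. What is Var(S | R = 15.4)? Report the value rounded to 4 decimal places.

27.4804

For a bivariate normal, Var(S | R=x) = σ_S²(1 − ρ²).
Var(S | R=15.4) = (5.4)²·(1 − (-0.24)²) = 29.16·0.9424 = 27.4804.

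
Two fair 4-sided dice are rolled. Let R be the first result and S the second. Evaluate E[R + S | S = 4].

Outcomes with S = 4: (1,4), (2,4), (3,4), (4,4), each with probability 1/16.
E[R + S | S = 4] = (5 + 6 + 7 + 8) / 4 = 13/2.

13/2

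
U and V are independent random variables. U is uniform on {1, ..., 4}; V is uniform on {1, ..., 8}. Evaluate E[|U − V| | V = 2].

1

Outcomes with V = 2: (1,2), (2,2), (3,2), (4,2), each with probability 1/32.
E[|U − V| | V = 2] = (1 + 0 + 1 + 2) / 4 = 1.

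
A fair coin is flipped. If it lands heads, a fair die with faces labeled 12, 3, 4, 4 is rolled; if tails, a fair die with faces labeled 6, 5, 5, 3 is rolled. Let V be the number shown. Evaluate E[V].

E[V | heads] = (12+3+4+4)/4 = 23/4.
E[V | tails] = (6+5+5+3)/4 = 19/4.
E[V] = (1/2)·(23/4) + (1/2)·(19/4) = 21/4.

21/4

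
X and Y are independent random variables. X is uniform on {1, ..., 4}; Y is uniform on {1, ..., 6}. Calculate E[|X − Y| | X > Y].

P(X > Y) = 1/4.
Summing |X−Y|·P(x,y) over outcomes with X > Y gives 5/12.
E[|X − Y| | X > Y] = (5/12) / (1/4) = 5/3.

5/3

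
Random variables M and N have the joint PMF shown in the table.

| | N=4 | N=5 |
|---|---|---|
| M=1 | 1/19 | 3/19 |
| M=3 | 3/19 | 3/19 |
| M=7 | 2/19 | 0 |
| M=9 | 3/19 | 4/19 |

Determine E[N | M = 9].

32/7

P(M = 9) = 7/19.
Σ N·P over the event = 4·(3/19) + 5·(4/19) = 32/19.
E[N | M = 9] = (32/19) / (7/19) = 32/7.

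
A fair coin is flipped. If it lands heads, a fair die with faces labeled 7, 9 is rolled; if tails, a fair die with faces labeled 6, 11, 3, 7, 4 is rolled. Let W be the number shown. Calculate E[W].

E[W | heads] = (7+9)/2 = 8.
E[W | tails] = (6+11+3+7+4)/5 = 31/5.
By the law of total expectation,
E[W] = (1/2)·(8) + (1/2)·(31/5) = 71/10.

71/10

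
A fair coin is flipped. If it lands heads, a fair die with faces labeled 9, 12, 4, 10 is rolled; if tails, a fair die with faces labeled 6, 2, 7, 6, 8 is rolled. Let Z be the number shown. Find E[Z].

E[Z | heads] = (9+12+4+10)/4 = 35/4.
E[Z | tails] = (6+2+7+6+8)/5 = 29/5.
E[Z] = (1/2)·(35/4) + (1/2)·(29/5) = 291/40.

291/40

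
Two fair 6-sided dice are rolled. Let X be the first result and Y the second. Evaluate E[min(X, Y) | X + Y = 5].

3/2

Outcomes with X + Y = 5: (1,4), (2,3), (3,2), (4,1), each with probability 1/36.
E[min(X, Y) | X + Y = 5] = (1 + 2 + 2 + 1) / 4 = 3/2.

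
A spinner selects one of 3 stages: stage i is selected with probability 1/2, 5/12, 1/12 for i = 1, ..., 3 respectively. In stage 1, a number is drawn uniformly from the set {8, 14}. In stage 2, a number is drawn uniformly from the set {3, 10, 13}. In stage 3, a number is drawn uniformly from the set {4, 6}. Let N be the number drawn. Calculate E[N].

E[N | stage 1] = (8+14)/2 = 11.
E[N | stage 2] = (3+10+13)/3 = 26/3.
E[N | stage 3] = (4+6)/2 = 5.
By the law of total expectation,
E[N] = (1/2)·(11) + (5/12)·(26/3) + (1/12)·(5) = 343/36.

343/36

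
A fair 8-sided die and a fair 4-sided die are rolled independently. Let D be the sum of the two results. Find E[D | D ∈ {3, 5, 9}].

31/5

P(D ∈ {3, 5, 9}) = 5/16.
Σ over the event: 3·1/16 + 5·1/8 + 9·1/8 = 31/16.
E[D | D ∈ {3, 5, 9}] = (31/16) / (5/16) = 31/5.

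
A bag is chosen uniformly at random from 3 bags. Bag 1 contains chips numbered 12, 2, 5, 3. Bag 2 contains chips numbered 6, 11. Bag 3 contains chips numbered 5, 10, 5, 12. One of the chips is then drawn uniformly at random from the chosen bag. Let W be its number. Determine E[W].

E[W | bag 1] = (12+2+5+3)/4 = 11/2.
E[W | bag 2] = (6+11)/2 = 17/2.
E[W | bag 3] = (5+10+5+12)/4 = 8.
E[W] = (1/3)·(11/2) + (1/3)·(17/2) + (1/3)·(8) = 22/3.

22/3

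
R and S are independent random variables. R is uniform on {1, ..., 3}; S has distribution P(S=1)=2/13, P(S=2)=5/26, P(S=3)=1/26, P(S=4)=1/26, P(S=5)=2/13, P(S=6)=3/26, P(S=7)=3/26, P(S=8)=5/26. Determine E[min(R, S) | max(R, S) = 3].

P(max(R, S) = 3) = 2/13.
Summing min(R,S)·P(x,y) over outcomes with max(R, S) = 3 gives 10/39.
E[min(R, S) | max(R, S) = 3] = (10/39) / (2/13) = 5/3.

5/3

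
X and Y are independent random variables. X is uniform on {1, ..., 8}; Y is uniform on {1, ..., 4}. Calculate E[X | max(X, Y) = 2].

5/3

Outcomes with max(X, Y) = 2: (1,2), (2,1), (2,2), each with probability 1/32.
E[X | max(X, Y) = 2] = (1 + 2 + 2) / 3 = 5/3.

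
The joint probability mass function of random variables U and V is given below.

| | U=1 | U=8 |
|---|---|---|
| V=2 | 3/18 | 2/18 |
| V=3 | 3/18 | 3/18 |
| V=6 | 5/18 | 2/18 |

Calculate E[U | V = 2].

19/5

P(V = 2) = 5/18.
Σ U·P over the event = 1·(3/18) + 8·(2/18) = 19/18.
E[U | V = 2] = (19/18) / (5/18) = 19/5.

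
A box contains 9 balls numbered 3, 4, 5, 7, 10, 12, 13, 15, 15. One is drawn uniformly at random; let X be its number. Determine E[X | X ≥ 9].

P(X ≥ 9) = 5/9.
Σ over the event: 10·1/9 + 12·1/9 + 13·1/9 + 15·2/9 = 65/9.
E[X | X ≥ 9] = (65/9) / (5/9) = 13.

13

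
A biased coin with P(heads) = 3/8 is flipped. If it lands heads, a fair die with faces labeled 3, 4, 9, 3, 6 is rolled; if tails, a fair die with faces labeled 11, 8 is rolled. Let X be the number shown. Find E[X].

E[X | heads] = (3+4+9+3+6)/5 = 5.
E[X | tails] = (11+8)/2 = 19/2.
By the law of total expectation,
E[X] = (3/8)·(5) + (5/8)·(19/2) = 125/16.

125/16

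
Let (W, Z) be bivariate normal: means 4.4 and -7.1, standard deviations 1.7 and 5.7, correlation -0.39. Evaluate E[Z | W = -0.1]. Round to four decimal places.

-1.2156

The regression of Z on W has slope ρ·σ_Z/σ_W and passes through (μ_W, μ_Z).
E[Z | W=-0.1] = -7.1 + (-0.39)·(5.7/1.7)·(-0.1 − (4.4)) = -7.1 + (-1.30765)·(-4.5) = -1.2156.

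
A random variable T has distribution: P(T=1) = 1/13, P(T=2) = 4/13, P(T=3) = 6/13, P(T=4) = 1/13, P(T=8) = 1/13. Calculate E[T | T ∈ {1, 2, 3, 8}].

P(T ∈ {1, 2, 3, 8}) = 12/13.
Σ over the event: 1·1/13 + 2·4/13 + 3·6/13 + 8·1/13 = 35/13.
E[T | T ∈ {1, 2, 3, 8}] = (35/13) / (12/13) = 35/12.

35/12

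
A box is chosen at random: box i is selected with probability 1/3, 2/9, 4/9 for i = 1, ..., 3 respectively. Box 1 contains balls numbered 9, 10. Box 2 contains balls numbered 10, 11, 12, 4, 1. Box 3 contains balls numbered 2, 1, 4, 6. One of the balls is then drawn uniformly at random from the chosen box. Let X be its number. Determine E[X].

E[X | box 1] = (9+10)/2 = 19/2.
E[X | box 2] = (10+11+12+4+1)/5 = 38/5.
E[X | box 3] = (2+1+4+6)/4 = 13/4.
By the law of total expectation,
E[X] = (1/3)·(19/2) + (2/9)·(38/5) + (4/9)·(13/4) = 63/10.

63/10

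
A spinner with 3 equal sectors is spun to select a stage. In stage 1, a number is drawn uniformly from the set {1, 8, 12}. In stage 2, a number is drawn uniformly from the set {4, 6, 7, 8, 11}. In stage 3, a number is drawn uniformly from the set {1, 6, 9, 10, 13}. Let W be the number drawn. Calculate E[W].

22/3

E[W | stage 1] = (1+8+12)/3 = 7.
E[W | stage 2] = (4+6+7+8+11)/5 = 36/5.
E[W | stage 3] = (1+6+9+10+13)/5 = 39/5.
E[W] = (1/3)·(7) + (1/3)·(36/5) + (1/3)·(39/5) = 22/3.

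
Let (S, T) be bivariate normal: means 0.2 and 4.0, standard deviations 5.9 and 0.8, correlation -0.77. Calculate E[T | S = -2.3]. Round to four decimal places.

E[T | S=x] = μ_T + ρ(σ_T/σ_S)(x − μ_S) for jointly normal variables.
E[T | S=-2.3] = 4.0 + (-0.77)·(0.8/5.9)·(-2.3 − (0.2)) = 4.0 + (-0.10441)·(-2.5) = 4.2610.

4.2610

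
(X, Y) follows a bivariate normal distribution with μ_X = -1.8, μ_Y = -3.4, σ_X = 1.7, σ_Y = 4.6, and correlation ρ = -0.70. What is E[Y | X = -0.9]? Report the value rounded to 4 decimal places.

-5.1047

The regression of Y on X has slope ρ·σ_Y/σ_X and passes through (μ_X, μ_Y).
E[Y | X=-0.9] = -3.4 + (-0.70)·(4.6/1.7)·(-0.9 − (-1.8)) = -3.4 + (-1.8941)·(0.9) = -5.1047.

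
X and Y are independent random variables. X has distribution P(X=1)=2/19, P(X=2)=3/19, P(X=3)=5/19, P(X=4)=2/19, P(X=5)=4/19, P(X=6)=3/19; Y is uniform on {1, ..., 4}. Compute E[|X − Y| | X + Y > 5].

99/47

P(X + Y > 5) = 47/76.
Summing |X−Y|·P(x,y) over outcomes with X + Y > 5 gives 99/76.
E[|X − Y| | X + Y > 5] = (99/76) / (47/76) = 99/47.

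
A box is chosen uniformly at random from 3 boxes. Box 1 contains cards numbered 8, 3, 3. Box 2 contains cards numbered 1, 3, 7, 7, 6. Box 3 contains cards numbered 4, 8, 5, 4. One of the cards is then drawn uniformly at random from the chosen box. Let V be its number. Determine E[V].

883/180

E[V | box 1] = (8+3+3)/3 = 14/3.
E[V | box 2] = (1+3+7+7+6)/5 = 24/5.
E[V | box 3] = (4+8+5+4)/4 = 21/4.
E[V] = (1/3)·(14/3) + (1/3)·(24/5) + (1/3)·(21/4) = 883/180.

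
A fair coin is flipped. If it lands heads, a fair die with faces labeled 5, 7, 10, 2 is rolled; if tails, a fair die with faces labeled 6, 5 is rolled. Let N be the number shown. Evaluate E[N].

E[N | heads] = (5+7+10+2)/4 = 6.
E[N | tails] = (6+5)/2 = 11/2.
By the law of total expectation,
E[N] = (1/2)·(6) + (1/2)·(11/2) = 23/4.

23/4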